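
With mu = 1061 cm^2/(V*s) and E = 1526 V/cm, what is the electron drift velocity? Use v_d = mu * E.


Step 1: v_d = mu * E
Step 2: v_d = 1061 * 1526 = 1619086
Step 3: v_d = 1.62e+06 cm/s

1.62e+06


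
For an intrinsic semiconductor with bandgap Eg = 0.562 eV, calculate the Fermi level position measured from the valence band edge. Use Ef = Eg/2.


Step 1: For an intrinsic semiconductor, the Fermi level sits at midgap.
Step 2: Ef = Eg / 2 = 0.562 / 2 = 0.281 eV

0.281


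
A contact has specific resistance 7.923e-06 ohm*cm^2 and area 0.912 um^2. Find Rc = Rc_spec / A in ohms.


Step 1: Convert area to cm^2: 0.912 um^2 = 9.1200e-09 cm^2
Step 2: Rc = Rc_spec / A = 7.923e-06 / 9.1200e-09
Step 3: Rc = 8.69e+02 ohms

8.69e+02


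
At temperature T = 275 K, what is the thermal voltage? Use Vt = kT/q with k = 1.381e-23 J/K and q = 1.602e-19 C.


Step 1: kT = 1.381e-23 * 275 = 3.79775e-21 J
Step 2: Vt = kT/q = 3.79775e-21 / 1.602e-19
Step 3: Vt = 0.02371 V

0.02371


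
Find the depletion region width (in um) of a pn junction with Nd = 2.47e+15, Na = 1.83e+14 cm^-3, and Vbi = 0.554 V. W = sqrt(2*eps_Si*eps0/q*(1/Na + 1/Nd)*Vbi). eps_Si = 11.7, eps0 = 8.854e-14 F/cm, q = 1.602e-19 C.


Step 1: 1/Na + 1/Nd = 1/1.83e+14 + 1/2.47e+15 = 5.86934e-15
Step 2: 2*eps*eps0/q = 2*11.7*8.854e-14/1.602e-19 = 1.293281e+07
Step 3: W^2 = 1.293281e+07 * 5.86934e-15 * 0.554 = 4.20525e-08
Step 4: W = sqrt(4.20525e-08) = 2.051e-04 cm = 2.051 um

2.051


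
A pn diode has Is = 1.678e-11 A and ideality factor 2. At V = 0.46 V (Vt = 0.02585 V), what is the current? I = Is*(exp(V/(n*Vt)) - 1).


Step 1: V/(n*Vt) = 0.46/(2*0.02585) = 8.8975
Step 2: exp(8.8975) = 7.3137e+03
Step 3: I = 1.678e-11 * (7.3137e+03 - 1) = 1.23e-07 A

1.23e-07


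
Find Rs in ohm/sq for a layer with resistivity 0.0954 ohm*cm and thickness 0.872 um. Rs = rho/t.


Step 1: Convert thickness to cm: t = 0.872 um = 8.7200e-05 cm
Step 2: Rs = rho / t = 0.0954 / 8.7200e-05
Step 3: Rs = 1094.0 ohm/sq

1094.0


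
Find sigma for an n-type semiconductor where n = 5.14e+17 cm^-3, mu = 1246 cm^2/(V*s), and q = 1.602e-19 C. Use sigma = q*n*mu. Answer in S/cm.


Step 1: sigma = q * n * mu
Step 2: sigma = 1.602e-19 * 5.14e+17 * 1246
Step 3: sigma = 1.026e+02 S/cm

1.026e+02


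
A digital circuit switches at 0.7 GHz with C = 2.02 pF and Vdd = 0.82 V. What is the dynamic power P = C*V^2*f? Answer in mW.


Step 1: V^2 = 0.82^2 = 0.6724 V^2
Step 2: P = C*V^2*f = 2.02e-12 F * 0.6724 * 0.7e9 Hz
Step 3: P = 9.507736e-04 W
Step 4: P = 0.951 mW

0.951


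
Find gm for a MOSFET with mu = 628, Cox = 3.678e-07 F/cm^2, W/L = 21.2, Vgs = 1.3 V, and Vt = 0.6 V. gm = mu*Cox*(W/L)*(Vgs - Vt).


Step 1: Vov = Vgs - Vt = 1.3 - 0.6 = 0.7 V
Step 2: gm = mu * Cox * (W/L) * Vov
Step 3: gm = 628 * 3.678e-07 * 21.2 * 0.7 = 3.43e-03 S

3.43e-03


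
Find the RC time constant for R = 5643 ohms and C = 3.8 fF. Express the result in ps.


Step 1: tau = R * C
Step 2: tau = 5643 * 3.8 fF = 5643 * 3.8e-15 F
Step 3: tau = 2.14434e-11 s = 21.4434 ps

21.4434


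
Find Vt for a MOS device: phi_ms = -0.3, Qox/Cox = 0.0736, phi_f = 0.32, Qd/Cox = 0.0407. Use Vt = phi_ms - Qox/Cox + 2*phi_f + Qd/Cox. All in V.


Step 1: Vt = phi_ms - Qox/Cox + 2*phi_f + Qd/Cox
Step 2: Vt = -0.3 - 0.0736 + 2*0.32 + 0.0407
Step 3: Vt = -0.3 - 0.0736 + 0.64 + 0.0407
Step 4: Vt = 0.3071 V

0.3071


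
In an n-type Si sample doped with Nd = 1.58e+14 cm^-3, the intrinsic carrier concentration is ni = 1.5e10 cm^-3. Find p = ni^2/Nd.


Step 1: Since Nd >> ni, n ≈ Nd = 1.58e+14 cm^-3
Step 2: p = ni^2 / n = (1.5e10)^2 / 1.58e+14
Step 3: p = 2.25e20 / 1.58e+14 = 1.42e+06 cm^-3

1.42e+06


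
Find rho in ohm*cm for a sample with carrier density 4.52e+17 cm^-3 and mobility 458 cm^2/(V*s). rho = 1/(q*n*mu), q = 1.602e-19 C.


Step 1: sigma = q * n * mu = 1.602e-19 * 4.52e+17 * 458 = 3.31640e+01 S/cm
Step 2: rho = 1 / sigma = 1 / 3.31640e+01 = 0.03015 ohm*cm

0.03015


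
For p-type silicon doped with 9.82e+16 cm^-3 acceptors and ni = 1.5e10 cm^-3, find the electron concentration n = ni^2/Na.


Step 1: Majority hole concentration p ≈ Na = 9.82e+16 cm^-3
Step 2: n = ni^2 / Na = (1.5e10)^2 / 9.82e+16
Step 3: n = 2.29e+03 cm^-3

2.29e+03


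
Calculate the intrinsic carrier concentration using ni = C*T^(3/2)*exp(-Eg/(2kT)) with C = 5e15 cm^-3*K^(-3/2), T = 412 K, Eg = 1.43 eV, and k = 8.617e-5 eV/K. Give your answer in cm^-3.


Step 1: Compute kT = 8.617e-5 * 412 = 0.03550204 eV
Step 2: Exponent = -Eg/(2kT) = -1.43/(2*0.03550204) = -20.13969
Step 3: T^(3/2) = 412^1.5 = 8362.69
Step 4: ni = 5e15 * 8362.69 * exp(-20.13969) = 7.49e+10 cm^-3

7.49e+10


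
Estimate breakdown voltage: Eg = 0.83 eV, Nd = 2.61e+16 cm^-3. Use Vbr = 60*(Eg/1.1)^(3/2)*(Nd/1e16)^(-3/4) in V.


Step 1: Eg/1.1 = 0.83/1.1 = 0.754545
Step 2: (Eg/1.1)^1.5 = 0.754545^1.5 = 0.655432
Step 3: (Nd/1e16)^(-0.75) = (2.61)^(-0.75) = 0.486990
Step 4: Vbr = 60 * 0.655432 * 0.486990 = 19.2 V

19.2


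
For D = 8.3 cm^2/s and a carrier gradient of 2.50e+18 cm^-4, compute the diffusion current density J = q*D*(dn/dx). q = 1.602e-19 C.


Step 1: J = q * D * (dn/dx)
Step 2: J = 1.602e-19 * 8.3 * 2.50e+18
Step 3: J = 3.32e+00 A/cm^2

3.32e+00


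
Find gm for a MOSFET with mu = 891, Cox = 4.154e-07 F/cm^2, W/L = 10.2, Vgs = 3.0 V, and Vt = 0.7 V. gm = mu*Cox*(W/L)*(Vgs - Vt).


Step 1: Vov = Vgs - Vt = 3.0 - 0.7 = 2.3 V
Step 2: gm = mu * Cox * (W/L) * Vov
Step 3: gm = 891 * 4.154e-07 * 10.2 * 2.3 = 8.68e-03 S

8.68e-03


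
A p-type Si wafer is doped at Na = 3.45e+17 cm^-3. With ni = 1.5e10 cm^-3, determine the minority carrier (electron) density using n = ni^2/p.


Step 1: Majority hole concentration p ≈ Na = 3.45e+17 cm^-3
Step 2: n = ni^2 / Na = (1.5e10)^2 / 3.45e+17
Step 3: n = 6.52e+02 cm^-3

6.52e+02


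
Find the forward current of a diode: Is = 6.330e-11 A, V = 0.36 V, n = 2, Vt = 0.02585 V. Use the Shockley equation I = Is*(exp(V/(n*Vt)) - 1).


Step 1: V/(n*Vt) = 0.36/(2*0.02585) = 6.9632
Step 2: exp(6.9632) = 1.0570e+03
Step 3: I = 6.330e-11 * (1.0570e+03 - 1) = 6.68e-08 A

6.68e-08


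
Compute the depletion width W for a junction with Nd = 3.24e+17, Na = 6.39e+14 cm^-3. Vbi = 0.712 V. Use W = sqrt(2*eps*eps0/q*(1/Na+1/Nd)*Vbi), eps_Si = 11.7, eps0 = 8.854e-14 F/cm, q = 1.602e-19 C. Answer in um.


Step 1: 1/Na + 1/Nd = 1/6.39e+14 + 1/3.24e+17 = 1.56803e-15
Step 2: 2*eps*eps0/q = 2*11.7*8.854e-14/1.602e-19 = 1.293281e+07
Step 3: W^2 = 1.293281e+07 * 1.56803e-15 * 0.712 = 1.44387e-08
Step 4: W = sqrt(1.44387e-08) = 1.202e-04 cm = 1.202 um

1.202


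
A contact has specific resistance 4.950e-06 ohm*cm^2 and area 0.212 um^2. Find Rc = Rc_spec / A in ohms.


Step 1: Convert area to cm^2: 0.212 um^2 = 2.1200e-09 cm^2
Step 2: Rc = Rc_spec / A = 4.950e-06 / 2.1200e-09
Step 3: Rc = 2.33e+03 ohms

2.33e+03


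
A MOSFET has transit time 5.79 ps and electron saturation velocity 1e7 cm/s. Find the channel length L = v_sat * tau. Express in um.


Step 1: tau in seconds = 5.79 ps * 1e-12 = 5.7900e-12 s
Step 2: L = v_sat * tau = 1e7 * 5.7900e-12 = 5.7900e-05 cm
Step 3: L in um = 5.7900e-05 * 1e4 = 0.579 um

0.579


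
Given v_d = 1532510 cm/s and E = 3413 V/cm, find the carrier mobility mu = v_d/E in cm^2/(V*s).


Step 1: mu = v_d / E
Step 2: mu = 1532510 / 3413
Step 3: mu = 449.02 cm^2/(V*s)

449.02


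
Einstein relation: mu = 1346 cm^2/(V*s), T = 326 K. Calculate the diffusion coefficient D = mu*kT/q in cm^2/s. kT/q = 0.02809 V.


Step 1: D = mu * (kT/q)
Step 2: D = 1346 * 0.02809
Step 3: D = 37.81 cm^2/s

37.81


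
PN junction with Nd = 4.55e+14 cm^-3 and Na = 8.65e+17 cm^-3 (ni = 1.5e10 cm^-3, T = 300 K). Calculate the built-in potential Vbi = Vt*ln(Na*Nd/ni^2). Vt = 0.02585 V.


Step 1: Compute Na*Nd/ni^2 = 8.65e+17 * 4.55e+14 / (1.5e10)^2 = 1.7492e+12
Step 2: ln(1.7492e+12) = 28.1902
Step 3: Vbi = 0.02585 * 28.1902 = 0.729 V

0.729


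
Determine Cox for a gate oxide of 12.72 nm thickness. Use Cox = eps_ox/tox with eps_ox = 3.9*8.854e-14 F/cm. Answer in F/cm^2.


Step 1: eps_ox = 3.9 * 8.854e-14 = 3.45306e-13 F/cm
Step 2: tox in cm = 12.72 nm * 1e-7 = 1.2720e-06 cm
Step 3: Cox = 3.45306e-13 / 1.2720e-06 = 2.71e-07 F/cm^2

2.71e-07


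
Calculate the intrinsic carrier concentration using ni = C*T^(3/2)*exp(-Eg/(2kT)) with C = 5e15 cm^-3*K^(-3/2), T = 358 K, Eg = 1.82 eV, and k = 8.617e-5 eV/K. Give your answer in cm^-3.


Step 1: Compute kT = 8.617e-5 * 358 = 0.03084886 eV
Step 2: Exponent = -Eg/(2kT) = -1.82/(2*0.03084886) = -29.49866
Step 3: T^(3/2) = 358^1.5 = 6773.68
Step 4: ni = 5e15 * 6773.68 * exp(-29.49866) = 5.23e+06 cm^-3

5.23e+06


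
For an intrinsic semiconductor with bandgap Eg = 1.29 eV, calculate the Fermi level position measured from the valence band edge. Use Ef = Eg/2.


Step 1: For an intrinsic semiconductor, the Fermi level sits at midgap.
Step 2: Ef = Eg / 2 = 1.29 / 2 = 0.645 eV

0.645


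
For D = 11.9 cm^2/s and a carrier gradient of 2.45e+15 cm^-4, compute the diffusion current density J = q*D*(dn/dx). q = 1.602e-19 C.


Step 1: J = q * D * (dn/dx)
Step 2: J = 1.602e-19 * 11.9 * 2.45e+15
Step 3: J = 4.67e-03 A/cm^2

4.67e-03


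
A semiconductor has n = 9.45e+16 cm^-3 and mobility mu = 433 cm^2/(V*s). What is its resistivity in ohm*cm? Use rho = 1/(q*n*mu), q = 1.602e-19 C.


Step 1: sigma = q * n * mu = 1.602e-19 * 9.45e+16 * 433 = 6.55514e+00 S/cm
Step 2: rho = 1 / sigma = 1 / 6.55514e+00 = 0.1526 ohm*cm

0.1526


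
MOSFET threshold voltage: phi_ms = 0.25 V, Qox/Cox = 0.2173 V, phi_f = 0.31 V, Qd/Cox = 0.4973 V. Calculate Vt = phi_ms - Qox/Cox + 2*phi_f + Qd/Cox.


Step 1: Vt = phi_ms - Qox/Cox + 2*phi_f + Qd/Cox
Step 2: Vt = 0.25 - 0.2173 + 2*0.31 + 0.4973
Step 3: Vt = 0.25 - 0.2173 + 0.62 + 0.4973
Step 4: Vt = 1.15 V

1.15


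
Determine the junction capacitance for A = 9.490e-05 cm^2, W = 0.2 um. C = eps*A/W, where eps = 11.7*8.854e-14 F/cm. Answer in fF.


Step 1: eps_Si = 11.7 * 8.854e-14 = 1.035918e-12 F/cm
Step 2: W in cm = 0.2 * 1e-4 = 2.00e-05 cm
Step 3: C = 1.035918e-12 * 9.490e-05 / 2.00e-05 = 4.915431e-12 F
Step 4: C = 4915.43 fF

4915.43


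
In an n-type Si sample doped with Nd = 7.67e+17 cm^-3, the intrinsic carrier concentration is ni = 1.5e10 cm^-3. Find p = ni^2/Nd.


Step 1: Since Nd >> ni, n ≈ Nd = 7.67e+17 cm^-3
Step 2: p = ni^2 / n = (1.5e10)^2 / 7.67e+17
Step 3: p = 2.25e20 / 7.67e+17 = 2.93e+02 cm^-3

2.93e+02


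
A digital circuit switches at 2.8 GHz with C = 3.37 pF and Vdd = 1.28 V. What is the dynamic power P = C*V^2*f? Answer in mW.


Step 1: V^2 = 1.28^2 = 1.6384 V^2
Step 2: P = C*V^2*f = 3.37e-12 F * 1.6384 * 2.8e9 Hz
Step 3: P = 1.54599424e-02 W
Step 4: P = 15.46 mW

15.46


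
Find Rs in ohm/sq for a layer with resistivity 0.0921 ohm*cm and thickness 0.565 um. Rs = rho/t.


Step 1: Convert thickness to cm: t = 0.565 um = 5.6500e-05 cm
Step 2: Rs = rho / t = 0.0921 / 5.6500e-05
Step 3: Rs = 1630.1 ohm/sq

1630.1


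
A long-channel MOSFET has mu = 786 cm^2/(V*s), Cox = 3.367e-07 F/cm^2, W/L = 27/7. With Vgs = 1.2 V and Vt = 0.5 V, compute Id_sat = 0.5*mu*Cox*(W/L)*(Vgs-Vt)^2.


Step 1: Overdrive voltage Vov = Vgs - Vt = 1.2 - 0.5 = 0.7 V
Step 2: W/L = 27/7 = 3.85714
Step 3: Id = 0.5 * 786 * 3.367e-07 * 3.85714 * 0.7^2
Step 4: Id = 2.50e-04 A

2.50e-04


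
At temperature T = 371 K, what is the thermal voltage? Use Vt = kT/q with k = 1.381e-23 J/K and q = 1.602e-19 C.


Step 1: kT = 1.381e-23 * 371 = 5.12351e-21 J
Step 2: Vt = kT/q = 5.12351e-21 / 1.602e-19
Step 3: Vt = 0.03198 V

0.03198


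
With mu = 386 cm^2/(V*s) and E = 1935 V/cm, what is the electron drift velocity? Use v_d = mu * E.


Step 1: v_d = mu * E
Step 2: v_d = 386 * 1935 = 746910
Step 3: v_d = 7.47e+05 cm/s

7.47e+05


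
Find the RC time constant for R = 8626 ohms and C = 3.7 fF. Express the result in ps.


Step 1: tau = R * C
Step 2: tau = 8626 * 3.7 fF = 8626 * 3.7e-15 F
Step 3: tau = 3.19162e-11 s = 31.9162 ps

31.9162


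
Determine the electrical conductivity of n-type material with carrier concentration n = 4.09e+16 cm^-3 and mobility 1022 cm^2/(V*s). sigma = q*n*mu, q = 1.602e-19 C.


Step 1: sigma = q * n * mu
Step 2: sigma = 1.602e-19 * 4.09e+16 * 1022
Step 3: sigma = 6.696e+00 S/cm

6.696e+00


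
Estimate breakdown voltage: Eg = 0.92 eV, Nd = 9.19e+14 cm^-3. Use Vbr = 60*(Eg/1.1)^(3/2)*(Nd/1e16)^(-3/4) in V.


Step 1: Eg/1.1 = 0.92/1.1 = 0.836364
Step 2: (Eg/1.1)^1.5 = 0.836364^1.5 = 0.764879
Step 3: (Nd/1e16)^(-0.75) = (0.0919)^(-0.75) = 5.991194
Step 4: Vbr = 60 * 0.764879 * 5.991194 = 275.0 V

275.0


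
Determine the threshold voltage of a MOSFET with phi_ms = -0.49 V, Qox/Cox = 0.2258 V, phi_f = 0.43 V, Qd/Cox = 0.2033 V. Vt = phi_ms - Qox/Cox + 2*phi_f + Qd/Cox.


Step 1: Vt = phi_ms - Qox/Cox + 2*phi_f + Qd/Cox
Step 2: Vt = -0.49 - 0.2258 + 2*0.43 + 0.2033
Step 3: Vt = -0.49 - 0.2258 + 0.86 + 0.2033
Step 4: Vt = 0.3475 V

0.3475


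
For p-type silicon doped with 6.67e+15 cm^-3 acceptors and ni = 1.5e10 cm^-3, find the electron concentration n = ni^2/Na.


Step 1: Majority hole concentration p ≈ Na = 6.67e+15 cm^-3
Step 2: n = ni^2 / Na = (1.5e10)^2 / 6.67e+15
Step 3: n = 3.37e+04 cm^-3

3.37e+04


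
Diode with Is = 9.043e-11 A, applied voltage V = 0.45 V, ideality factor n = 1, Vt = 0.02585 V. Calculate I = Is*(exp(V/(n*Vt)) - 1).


Step 1: V/(n*Vt) = 0.45/(1*0.02585) = 17.4081
Step 2: exp(17.4081) = 3.6328e+07
Step 3: I = 9.043e-11 * (3.6328e+07 - 1) = 3.29e-03 A

3.29e-03


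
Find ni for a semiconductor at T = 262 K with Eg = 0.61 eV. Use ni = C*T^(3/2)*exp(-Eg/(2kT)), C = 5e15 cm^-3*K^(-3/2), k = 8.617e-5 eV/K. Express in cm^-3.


Step 1: Compute kT = 8.617e-5 * 262 = 0.02257654 eV
Step 2: Exponent = -Eg/(2kT) = -0.61/(2*0.02257654) = -13.50960
Step 3: T^(3/2) = 262^1.5 = 4240.84
Step 4: ni = 5e15 * 4240.84 * exp(-13.50960) = 2.88e+13 cm^-3

2.88e+13


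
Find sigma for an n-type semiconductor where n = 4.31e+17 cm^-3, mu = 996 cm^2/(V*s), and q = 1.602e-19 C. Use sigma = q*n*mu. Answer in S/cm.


Step 1: sigma = q * n * mu
Step 2: sigma = 1.602e-19 * 4.31e+17 * 996
Step 3: sigma = 6.877e+01 S/cm

6.877e+01


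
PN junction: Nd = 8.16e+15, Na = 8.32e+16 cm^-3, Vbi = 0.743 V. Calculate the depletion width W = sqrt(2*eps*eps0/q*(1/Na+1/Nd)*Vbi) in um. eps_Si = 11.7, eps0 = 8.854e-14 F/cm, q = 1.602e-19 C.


Step 1: 1/Na + 1/Nd = 1/8.32e+16 + 1/8.16e+15 = 1.34568e-16
Step 2: 2*eps*eps0/q = 2*11.7*8.854e-14/1.602e-19 = 1.293281e+07
Step 3: W^2 = 1.293281e+07 * 1.34568e-16 * 0.743 = 1.29307e-09
Step 4: W = sqrt(1.29307e-09) = 3.596e-05 cm = 0.3596 um

0.3596


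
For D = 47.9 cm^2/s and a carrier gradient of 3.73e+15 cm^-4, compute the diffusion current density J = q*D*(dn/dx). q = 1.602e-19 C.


Step 1: J = q * D * (dn/dx)
Step 2: J = 1.602e-19 * 47.9 * 3.73e+15
Step 3: J = 2.86e-02 A/cm^2

2.86e-02


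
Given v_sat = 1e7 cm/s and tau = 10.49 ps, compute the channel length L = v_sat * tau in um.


Step 1: tau in seconds = 10.49 ps * 1e-12 = 1.0490e-11 s
Step 2: L = v_sat * tau = 1e7 * 1.0490e-11 = 1.0490e-04 cm
Step 3: L in um = 1.0490e-04 * 1e4 = 1.049 um

1.049


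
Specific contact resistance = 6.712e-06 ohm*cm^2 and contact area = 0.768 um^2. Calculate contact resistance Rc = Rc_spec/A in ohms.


Step 1: Convert area to cm^2: 0.768 um^2 = 7.6800e-09 cm^2
Step 2: Rc = Rc_spec / A = 6.712e-06 / 7.6800e-09
Step 3: Rc = 8.74e+02 ohms

8.74e+02


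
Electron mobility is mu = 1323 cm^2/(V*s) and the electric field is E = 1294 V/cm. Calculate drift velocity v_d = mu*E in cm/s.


Step 1: v_d = mu * E
Step 2: v_d = 1323 * 1294 = 1711962
Step 3: v_d = 1.71e+06 cm/s

1.71e+06


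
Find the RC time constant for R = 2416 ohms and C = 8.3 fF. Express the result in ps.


Step 1: tau = R * C
Step 2: tau = 2416 * 8.3 fF = 2416 * 8.3e-15 F
Step 3: tau = 2.00528e-11 s = 20.0528 ps

20.0528


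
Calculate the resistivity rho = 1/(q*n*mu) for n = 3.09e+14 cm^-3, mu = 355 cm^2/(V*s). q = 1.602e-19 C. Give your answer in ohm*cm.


Step 1: sigma = q * n * mu = 1.602e-19 * 3.09e+14 * 355 = 1.75731e-02 S/cm
Step 2: rho = 1 / sigma = 1 / 1.75731e-02 = 56.91 ohm*cm

56.91


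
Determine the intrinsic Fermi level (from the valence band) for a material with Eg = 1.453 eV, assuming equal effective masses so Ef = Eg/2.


Step 1: For an intrinsic semiconductor, the Fermi level sits at midgap.
Step 2: Ef = Eg / 2 = 1.453 / 2 = 0.7265 eV

0.7265


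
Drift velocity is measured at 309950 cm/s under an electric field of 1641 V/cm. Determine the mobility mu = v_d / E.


Step 1: mu = v_d / E
Step 2: mu = 309950 / 1641
Step 3: mu = 188.88 cm^2/(V*s)

188.88


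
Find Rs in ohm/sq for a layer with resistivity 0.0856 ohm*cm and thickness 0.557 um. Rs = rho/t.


Step 1: Convert thickness to cm: t = 0.557 um = 5.5700e-05 cm
Step 2: Rs = rho / t = 0.0856 / 5.5700e-05
Step 3: Rs = 1536.8 ohm/sq

1536.8


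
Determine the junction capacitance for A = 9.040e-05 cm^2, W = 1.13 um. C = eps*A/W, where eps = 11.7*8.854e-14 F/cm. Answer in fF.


Step 1: eps_Si = 11.7 * 8.854e-14 = 1.035918e-12 F/cm
Step 2: W in cm = 1.13 * 1e-4 = 1.13e-04 cm
Step 3: C = 1.035918e-12 * 9.040e-05 / 1.13e-04 = 8.287344e-13 F
Step 4: C = 828.73 fF

828.73


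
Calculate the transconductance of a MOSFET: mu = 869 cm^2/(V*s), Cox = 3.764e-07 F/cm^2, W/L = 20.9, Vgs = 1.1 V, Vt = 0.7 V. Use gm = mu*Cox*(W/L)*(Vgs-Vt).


Step 1: Vov = Vgs - Vt = 1.1 - 0.7 = 0.4 V
Step 2: gm = mu * Cox * (W/L) * Vov
Step 3: gm = 869 * 3.764e-07 * 20.9 * 0.4 = 2.73e-03 S

2.73e-03


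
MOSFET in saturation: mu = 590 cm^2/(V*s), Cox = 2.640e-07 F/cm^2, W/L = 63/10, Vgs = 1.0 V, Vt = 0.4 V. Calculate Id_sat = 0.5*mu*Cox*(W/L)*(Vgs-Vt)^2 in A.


Step 1: Overdrive voltage Vov = Vgs - Vt = 1.0 - 0.4 = 0.6 V
Step 2: W/L = 63/10 = 6.3
Step 3: Id = 0.5 * 590 * 2.640e-07 * 6.3 * 0.6^2
Step 4: Id = 1.77e-04 A

1.77e-04


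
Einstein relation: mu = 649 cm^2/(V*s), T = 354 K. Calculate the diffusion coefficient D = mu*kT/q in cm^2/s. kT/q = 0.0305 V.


Step 1: D = mu * (kT/q)
Step 2: D = 649 * 0.0305
Step 3: D = 19.79 cm^2/s

19.79


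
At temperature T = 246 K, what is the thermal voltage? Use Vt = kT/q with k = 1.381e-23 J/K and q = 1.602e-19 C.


Step 1: kT = 1.381e-23 * 246 = 3.39726e-21 J
Step 2: Vt = kT/q = 3.39726e-21 / 1.602e-19
Step 3: Vt = 0.02121 V

0.02121


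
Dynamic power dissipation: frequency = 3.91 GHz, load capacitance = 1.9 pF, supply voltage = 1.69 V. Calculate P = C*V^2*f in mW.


Step 1: V^2 = 1.69^2 = 2.8561 V^2
Step 2: P = C*V^2*f = 1.9e-12 F * 2.8561 * 3.91e9 Hz
Step 3: P = 2.12179669e-02 W
Step 4: P = 21.218 mW

21.218


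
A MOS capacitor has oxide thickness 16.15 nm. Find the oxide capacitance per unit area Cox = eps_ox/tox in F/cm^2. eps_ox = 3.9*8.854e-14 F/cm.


Step 1: eps_ox = 3.9 * 8.854e-14 = 3.45306e-13 F/cm
Step 2: tox in cm = 16.15 nm * 1e-7 = 1.6150e-06 cm
Step 3: Cox = 3.45306e-13 / 1.6150e-06 = 2.14e-07 F/cm^2

2.14e-07


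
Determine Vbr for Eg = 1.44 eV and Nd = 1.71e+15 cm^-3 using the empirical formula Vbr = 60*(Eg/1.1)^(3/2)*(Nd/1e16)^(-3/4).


Step 1: Eg/1.1 = 1.44/1.1 = 1.309091
Step 2: (Eg/1.1)^1.5 = 1.309091^1.5 = 1.497803
Step 3: (Nd/1e16)^(-0.75) = (0.171)^(-0.75) = 3.760563
Step 4: Vbr = 60 * 1.497803 * 3.760563 = 338.0 V

338.0


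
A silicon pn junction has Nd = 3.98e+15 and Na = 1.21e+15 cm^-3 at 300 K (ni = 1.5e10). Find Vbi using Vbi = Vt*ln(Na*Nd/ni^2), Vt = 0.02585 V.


Step 1: Compute Na*Nd/ni^2 = 1.21e+15 * 3.98e+15 / (1.5e10)^2 = 2.1404e+10
Step 2: ln(2.1404e+10) = 23.7868
Step 3: Vbi = 0.02585 * 23.7868 = 0.615 V

0.615


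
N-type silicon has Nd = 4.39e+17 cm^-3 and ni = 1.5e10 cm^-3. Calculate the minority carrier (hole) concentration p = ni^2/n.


Step 1: Since Nd >> ni, n ≈ Nd = 4.39e+17 cm^-3
Step 2: p = ni^2 / n = (1.5e10)^2 / 4.39e+17
Step 3: p = 2.25e20 / 4.39e+17 = 5.13e+02 cm^-3

5.13e+02


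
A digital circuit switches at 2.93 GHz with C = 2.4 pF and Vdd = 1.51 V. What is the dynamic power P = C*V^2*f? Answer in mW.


Step 1: V^2 = 1.51^2 = 2.2801 V^2
Step 2: P = C*V^2*f = 2.4e-12 F * 2.2801 * 2.93e9 Hz
Step 3: P = 1.60336632e-02 W
Step 4: P = 16.034 mW

16.034


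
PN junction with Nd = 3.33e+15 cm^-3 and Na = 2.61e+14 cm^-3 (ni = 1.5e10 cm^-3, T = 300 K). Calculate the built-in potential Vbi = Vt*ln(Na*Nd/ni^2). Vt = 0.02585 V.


Step 1: Compute Na*Nd/ni^2 = 2.61e+14 * 3.33e+15 / (1.5e10)^2 = 3.8628e+09
Step 2: ln(3.8628e+09) = 22.0747
Step 3: Vbi = 0.02585 * 22.0747 = 0.571 V

0.571


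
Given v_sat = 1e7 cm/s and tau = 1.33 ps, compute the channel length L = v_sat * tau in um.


Step 1: tau in seconds = 1.33 ps * 1e-12 = 1.3300e-12 s
Step 2: L = v_sat * tau = 1e7 * 1.3300e-12 = 1.3300e-05 cm
Step 3: L in um = 1.3300e-05 * 1e4 = 0.133 um

0.133


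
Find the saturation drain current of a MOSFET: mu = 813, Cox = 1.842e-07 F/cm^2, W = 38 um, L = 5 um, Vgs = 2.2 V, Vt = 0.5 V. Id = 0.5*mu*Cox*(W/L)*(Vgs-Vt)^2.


Step 1: Overdrive voltage Vov = Vgs - Vt = 2.2 - 0.5 = 1.7 V
Step 2: W/L = 38/5 = 7.6
Step 3: Id = 0.5 * 813 * 1.842e-07 * 7.6 * 1.7^2
Step 4: Id = 1.64e-03 A

1.64e-03


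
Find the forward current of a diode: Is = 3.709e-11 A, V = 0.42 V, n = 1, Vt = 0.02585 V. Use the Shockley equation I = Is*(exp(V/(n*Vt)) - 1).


Step 1: V/(n*Vt) = 0.42/(1*0.02585) = 16.2476
Step 2: exp(16.2476) = 1.1383e+07
Step 3: I = 3.709e-11 * (1.1383e+07 - 1) = 4.22e-04 A

4.22e-04


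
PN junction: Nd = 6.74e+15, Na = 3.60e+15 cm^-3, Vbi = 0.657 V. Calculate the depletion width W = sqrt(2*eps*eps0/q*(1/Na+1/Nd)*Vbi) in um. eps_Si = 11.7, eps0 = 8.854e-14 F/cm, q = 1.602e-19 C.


Step 1: 1/Na + 1/Nd = 1/3.60e+15 + 1/6.74e+15 = 4.26146e-16
Step 2: 2*eps*eps0/q = 2*11.7*8.854e-14/1.602e-19 = 1.293281e+07
Step 3: W^2 = 1.293281e+07 * 4.26146e-16 * 0.657 = 3.62090e-09
Step 4: W = sqrt(3.62090e-09) = 6.017e-05 cm = 0.6017 um

0.6017


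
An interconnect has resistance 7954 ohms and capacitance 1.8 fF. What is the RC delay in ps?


Step 1: tau = R * C
Step 2: tau = 7954 * 1.8 fF = 7954 * 1.8e-15 F
Step 3: tau = 1.43172e-11 s = 14.3172 ps

14.3172


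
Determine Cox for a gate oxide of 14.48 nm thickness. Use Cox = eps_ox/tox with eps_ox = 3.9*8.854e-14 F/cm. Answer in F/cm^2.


Step 1: eps_ox = 3.9 * 8.854e-14 = 3.45306e-13 F/cm
Step 2: tox in cm = 14.48 nm * 1e-7 = 1.4480e-06 cm
Step 3: Cox = 3.45306e-13 / 1.4480e-06 = 2.38e-07 F/cm^2

2.38e-07


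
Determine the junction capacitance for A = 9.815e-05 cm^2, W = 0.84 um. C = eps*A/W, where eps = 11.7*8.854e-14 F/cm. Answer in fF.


Step 1: eps_Si = 11.7 * 8.854e-14 = 1.035918e-12 F/cm
Step 2: W in cm = 0.84 * 1e-4 = 8.40e-05 cm
Step 3: C = 1.035918e-12 * 9.815e-05 / 8.40e-05 = 1.210421e-12 F
Step 4: C = 1210.42 fF

1210.42


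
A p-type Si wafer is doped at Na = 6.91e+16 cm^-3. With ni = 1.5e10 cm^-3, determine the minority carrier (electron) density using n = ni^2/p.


Step 1: Majority hole concentration p ≈ Na = 6.91e+16 cm^-3
Step 2: n = ni^2 / Na = (1.5e10)^2 / 6.91e+16
Step 3: n = 3.26e+03 cm^-3

3.26e+03


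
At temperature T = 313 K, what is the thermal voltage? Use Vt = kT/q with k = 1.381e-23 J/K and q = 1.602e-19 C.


Step 1: kT = 1.381e-23 * 313 = 4.32253e-21 J
Step 2: Vt = kT/q = 4.32253e-21 / 1.602e-19
Step 3: Vt = 0.02698 V

0.02698


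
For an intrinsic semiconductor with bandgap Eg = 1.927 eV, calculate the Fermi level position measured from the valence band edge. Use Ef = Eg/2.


Step 1: For an intrinsic semiconductor, the Fermi level sits at midgap.
Step 2: Ef = Eg / 2 = 1.927 / 2 = 0.9635 eV

0.9635


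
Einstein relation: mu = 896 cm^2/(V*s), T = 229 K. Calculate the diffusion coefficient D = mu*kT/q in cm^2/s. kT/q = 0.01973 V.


Step 1: D = mu * (kT/q)
Step 2: D = 896 * 0.01973
Step 3: D = 17.68 cm^2/s

17.68


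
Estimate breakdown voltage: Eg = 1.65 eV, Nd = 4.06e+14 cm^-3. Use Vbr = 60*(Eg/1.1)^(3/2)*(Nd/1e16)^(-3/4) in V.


Step 1: Eg/1.1 = 1.65/1.1 = 1.500000
Step 2: (Eg/1.1)^1.5 = 1.500000^1.5 = 1.837117
Step 3: (Nd/1e16)^(-0.75) = (0.0406)^(-0.75) = 11.056190
Step 4: Vbr = 60 * 1.837117 * 11.056190 = 1218.7 V

1218.7


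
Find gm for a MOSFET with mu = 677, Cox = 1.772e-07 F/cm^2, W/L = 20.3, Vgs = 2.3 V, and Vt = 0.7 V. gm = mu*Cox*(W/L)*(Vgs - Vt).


Step 1: Vov = Vgs - Vt = 2.3 - 0.7 = 1.6 V
Step 2: gm = mu * Cox * (W/L) * Vov
Step 3: gm = 677 * 1.772e-07 * 20.3 * 1.6 = 3.90e-03 S

3.90e-03


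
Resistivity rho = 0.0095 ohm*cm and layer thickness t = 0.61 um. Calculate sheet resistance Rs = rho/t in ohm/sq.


Step 1: Convert thickness to cm: t = 0.61 um = 6.1000e-05 cm
Step 2: Rs = rho / t = 0.0095 / 6.1000e-05
Step 3: Rs = 155.7 ohm/sq

155.7


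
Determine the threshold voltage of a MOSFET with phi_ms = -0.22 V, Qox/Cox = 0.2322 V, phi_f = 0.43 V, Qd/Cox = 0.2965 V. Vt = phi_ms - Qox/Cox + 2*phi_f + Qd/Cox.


Step 1: Vt = phi_ms - Qox/Cox + 2*phi_f + Qd/Cox
Step 2: Vt = -0.22 - 0.2322 + 2*0.43 + 0.2965
Step 3: Vt = -0.22 - 0.2322 + 0.86 + 0.2965
Step 4: Vt = 0.7043 V

0.7043


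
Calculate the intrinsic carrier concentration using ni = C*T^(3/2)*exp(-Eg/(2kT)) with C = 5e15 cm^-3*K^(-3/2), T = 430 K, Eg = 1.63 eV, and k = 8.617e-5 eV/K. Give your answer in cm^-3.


Step 1: Compute kT = 8.617e-5 * 430 = 0.0370531 eV
Step 2: Exponent = -Eg/(2kT) = -1.63/(2*0.0370531) = -21.99546
Step 3: T^(3/2) = 430^1.5 = 8916.67
Step 4: ni = 5e15 * 8916.67 * exp(-21.99546) = 1.25e+10 cm^-3

1.25e+10


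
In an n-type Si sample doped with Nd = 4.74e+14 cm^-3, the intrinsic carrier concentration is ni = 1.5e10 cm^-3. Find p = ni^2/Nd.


Step 1: Since Nd >> ni, n ≈ Nd = 4.74e+14 cm^-3
Step 2: p = ni^2 / n = (1.5e10)^2 / 4.74e+14
Step 3: p = 2.25e20 / 4.74e+14 = 4.75e+05 cm^-3

4.75e+05


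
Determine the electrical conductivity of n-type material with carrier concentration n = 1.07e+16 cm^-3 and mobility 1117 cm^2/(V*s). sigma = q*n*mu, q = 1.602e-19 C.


Step 1: sigma = q * n * mu
Step 2: sigma = 1.602e-19 * 1.07e+16 * 1117
Step 3: sigma = 1.915e+00 S/cm

1.915e+00


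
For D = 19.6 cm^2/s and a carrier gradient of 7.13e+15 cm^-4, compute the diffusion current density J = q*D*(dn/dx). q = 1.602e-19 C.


Step 1: J = q * D * (dn/dx)
Step 2: J = 1.602e-19 * 19.6 * 7.13e+15
Step 3: J = 2.24e-02 A/cm^2

2.24e-02


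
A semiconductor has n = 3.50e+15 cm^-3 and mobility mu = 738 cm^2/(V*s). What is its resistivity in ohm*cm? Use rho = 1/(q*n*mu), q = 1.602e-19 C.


Step 1: sigma = q * n * mu = 1.602e-19 * 3.50e+15 * 738 = 4.13797e-01 S/cm
Step 2: rho = 1 / sigma = 1 / 4.13797e-01 = 2.417 ohm*cm

2.417


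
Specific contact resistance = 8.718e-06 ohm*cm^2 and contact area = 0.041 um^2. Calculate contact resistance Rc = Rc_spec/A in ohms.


Step 1: Convert area to cm^2: 0.041 um^2 = 4.1000e-10 cm^2
Step 2: Rc = Rc_spec / A = 8.718e-06 / 4.1000e-10
Step 3: Rc = 2.13e+04 ohms

2.13e+04


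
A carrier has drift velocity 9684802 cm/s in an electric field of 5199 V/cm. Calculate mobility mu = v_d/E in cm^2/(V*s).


Step 1: mu = v_d / E
Step 2: mu = 9684802 / 5199
Step 3: mu = 1862.82 cm^2/(V*s)

1862.82


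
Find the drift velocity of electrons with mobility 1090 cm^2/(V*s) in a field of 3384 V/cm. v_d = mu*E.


Step 1: v_d = mu * E
Step 2: v_d = 1090 * 3384 = 3688560
Step 3: v_d = 3.69e+06 cm/s

3.69e+06


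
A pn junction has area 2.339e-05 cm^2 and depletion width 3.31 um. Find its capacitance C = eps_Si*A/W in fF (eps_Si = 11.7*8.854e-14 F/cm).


Step 1: eps_Si = 11.7 * 8.854e-14 = 1.035918e-12 F/cm
Step 2: W in cm = 3.31 * 1e-4 = 3.31e-04 cm
Step 3: C = 1.035918e-12 * 2.339e-05 / 3.31e-04 = 7.320279e-14 F
Step 4: C = 73.2 fF

73.2


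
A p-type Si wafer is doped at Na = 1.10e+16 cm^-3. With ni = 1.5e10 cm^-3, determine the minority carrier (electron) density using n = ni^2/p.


Step 1: Majority hole concentration p ≈ Na = 1.10e+16 cm^-3
Step 2: n = ni^2 / Na = (1.5e10)^2 / 1.10e+16
Step 3: n = 2.05e+04 cm^-3

2.05e+04


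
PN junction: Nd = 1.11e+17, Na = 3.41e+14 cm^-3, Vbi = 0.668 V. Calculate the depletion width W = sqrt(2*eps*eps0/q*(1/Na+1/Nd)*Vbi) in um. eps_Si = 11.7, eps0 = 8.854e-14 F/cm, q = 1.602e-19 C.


Step 1: 1/Na + 1/Nd = 1/3.41e+14 + 1/1.11e+17 = 2.94156e-15
Step 2: 2*eps*eps0/q = 2*11.7*8.854e-14/1.602e-19 = 1.293281e+07
Step 3: W^2 = 1.293281e+07 * 2.94156e-15 * 0.668 = 2.54125e-08
Step 4: W = sqrt(2.54125e-08) = 1.594e-04 cm = 1.594 um

1.594


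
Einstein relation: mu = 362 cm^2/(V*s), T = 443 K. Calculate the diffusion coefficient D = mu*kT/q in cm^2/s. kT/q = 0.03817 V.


Step 1: D = mu * (kT/q)
Step 2: D = 362 * 0.03817
Step 3: D = 13.82 cm^2/s

13.82


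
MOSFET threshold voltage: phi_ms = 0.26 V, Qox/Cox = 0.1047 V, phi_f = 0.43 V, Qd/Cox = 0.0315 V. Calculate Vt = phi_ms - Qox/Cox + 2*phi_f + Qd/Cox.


Step 1: Vt = phi_ms - Qox/Cox + 2*phi_f + Qd/Cox
Step 2: Vt = 0.26 - 0.1047 + 2*0.43 + 0.0315
Step 3: Vt = 0.26 - 0.1047 + 0.86 + 0.0315
Step 4: Vt = 1.0468 V

1.0468


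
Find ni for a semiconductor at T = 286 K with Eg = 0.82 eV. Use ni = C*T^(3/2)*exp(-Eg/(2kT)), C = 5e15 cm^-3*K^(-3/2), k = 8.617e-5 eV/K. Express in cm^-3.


Step 1: Compute kT = 8.617e-5 * 286 = 0.02464462 eV
Step 2: Exponent = -Eg/(2kT) = -0.82/(2*0.02464462) = -16.63649
Step 3: T^(3/2) = 286^1.5 = 4836.70
Step 4: ni = 5e15 * 4836.70 * exp(-16.63649) = 1.44e+12 cm^-3

1.44e+12


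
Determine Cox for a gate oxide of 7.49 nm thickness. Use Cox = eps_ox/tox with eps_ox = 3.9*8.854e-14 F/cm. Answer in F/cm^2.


Step 1: eps_ox = 3.9 * 8.854e-14 = 3.45306e-13 F/cm
Step 2: tox in cm = 7.49 nm * 1e-7 = 7.4900e-07 cm
Step 3: Cox = 3.45306e-13 / 7.4900e-07 = 4.61e-07 F/cm^2

4.61e-07


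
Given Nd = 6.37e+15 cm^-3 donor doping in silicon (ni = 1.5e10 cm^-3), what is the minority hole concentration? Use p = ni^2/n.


Step 1: Since Nd >> ni, n ≈ Nd = 6.37e+15 cm^-3
Step 2: p = ni^2 / n = (1.5e10)^2 / 6.37e+15
Step 3: p = 2.25e20 / 6.37e+15 = 3.53e+04 cm^-3

3.53e+04


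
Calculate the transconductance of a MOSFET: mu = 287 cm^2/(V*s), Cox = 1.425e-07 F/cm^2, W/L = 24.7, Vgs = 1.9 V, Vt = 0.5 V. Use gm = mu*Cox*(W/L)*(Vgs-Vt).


Step 1: Vov = Vgs - Vt = 1.9 - 0.5 = 1.4 V
Step 2: gm = mu * Cox * (W/L) * Vov
Step 3: gm = 287 * 1.425e-07 * 24.7 * 1.4 = 1.41e-03 S

1.41e-03


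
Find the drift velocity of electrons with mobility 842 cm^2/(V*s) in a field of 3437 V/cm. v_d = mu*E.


Step 1: v_d = mu * E
Step 2: v_d = 842 * 3437 = 2893954
Step 3: v_d = 2.89e+06 cm/s

2.89e+06


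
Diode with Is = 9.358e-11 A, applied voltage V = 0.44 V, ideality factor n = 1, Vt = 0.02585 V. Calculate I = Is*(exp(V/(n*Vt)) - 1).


Step 1: V/(n*Vt) = 0.44/(1*0.02585) = 17.0213
Step 2: exp(17.0213) = 2.4675e+07
Step 3: I = 9.358e-11 * (2.4675e+07 - 1) = 2.31e-03 A

2.31e-03


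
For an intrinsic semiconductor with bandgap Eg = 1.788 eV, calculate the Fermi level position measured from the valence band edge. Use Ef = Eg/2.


Step 1: For an intrinsic semiconductor, the Fermi level sits at midgap.
Step 2: Ef = Eg / 2 = 1.788 / 2 = 0.894 eV

0.894


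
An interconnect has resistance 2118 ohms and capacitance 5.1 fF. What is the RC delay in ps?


Step 1: tau = R * C
Step 2: tau = 2118 * 5.1 fF = 2118 * 5.1e-15 F
Step 3: tau = 1.08018e-11 s = 10.8018 ps

10.8018


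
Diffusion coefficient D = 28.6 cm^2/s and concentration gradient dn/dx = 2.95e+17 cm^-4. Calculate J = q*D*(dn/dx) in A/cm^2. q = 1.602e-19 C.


Step 1: J = q * D * (dn/dx)
Step 2: J = 1.602e-19 * 28.6 * 2.95e+17
Step 3: J = 1.35e+00 A/cm^2

1.35e+00


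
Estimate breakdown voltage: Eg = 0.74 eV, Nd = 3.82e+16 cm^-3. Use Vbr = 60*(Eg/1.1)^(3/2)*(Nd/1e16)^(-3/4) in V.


Step 1: Eg/1.1 = 0.74/1.1 = 0.672727
Step 2: (Eg/1.1)^1.5 = 0.672727^1.5 = 0.551770
Step 3: (Nd/1e16)^(-0.75) = (3.82)^(-0.75) = 0.365976
Step 4: Vbr = 60 * 0.551770 * 0.365976 = 12.1 V

12.1


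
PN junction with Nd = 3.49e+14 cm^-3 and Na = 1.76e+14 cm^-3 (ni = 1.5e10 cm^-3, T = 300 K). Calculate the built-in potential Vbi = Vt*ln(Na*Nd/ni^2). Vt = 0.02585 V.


Step 1: Compute Na*Nd/ni^2 = 1.76e+14 * 3.49e+14 / (1.5e10)^2 = 2.7300e+08
Step 2: ln(2.7300e+08) = 19.4250
Step 3: Vbi = 0.02585 * 19.4250 = 0.502 V

0.502


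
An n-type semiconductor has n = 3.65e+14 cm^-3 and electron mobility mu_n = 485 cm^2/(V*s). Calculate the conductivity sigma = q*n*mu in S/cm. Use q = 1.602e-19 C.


Step 1: sigma = q * n * mu
Step 2: sigma = 1.602e-19 * 3.65e+14 * 485
Step 3: sigma = 2.836e-02 S/cm

2.836e-02


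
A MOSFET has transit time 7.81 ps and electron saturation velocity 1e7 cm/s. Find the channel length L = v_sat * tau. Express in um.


Step 1: tau in seconds = 7.81 ps * 1e-12 = 7.8100e-12 s
Step 2: L = v_sat * tau = 1e7 * 7.8100e-12 = 7.8100e-05 cm
Step 3: L in um = 7.8100e-05 * 1e4 = 0.781 um

0.781


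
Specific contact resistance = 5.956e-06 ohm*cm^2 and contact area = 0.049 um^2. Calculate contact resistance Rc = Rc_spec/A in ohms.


Step 1: Convert area to cm^2: 0.049 um^2 = 4.9000e-10 cm^2
Step 2: Rc = Rc_spec / A = 5.956e-06 / 4.9000e-10
Step 3: Rc = 1.22e+04 ohms

1.22e+04


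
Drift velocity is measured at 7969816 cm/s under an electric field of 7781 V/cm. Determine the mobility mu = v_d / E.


Step 1: mu = v_d / E
Step 2: mu = 7969816 / 7781
Step 3: mu = 1024.27 cm^2/(V*s)

1024.27


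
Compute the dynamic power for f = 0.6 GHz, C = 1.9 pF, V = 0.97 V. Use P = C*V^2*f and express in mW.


Step 1: V^2 = 0.97^2 = 0.9409 V^2
Step 2: P = C*V^2*f = 1.9e-12 F * 0.9409 * 0.6e9 Hz
Step 3: P = 1.072626e-03 W
Step 4: P = 1.073 mW

1.073


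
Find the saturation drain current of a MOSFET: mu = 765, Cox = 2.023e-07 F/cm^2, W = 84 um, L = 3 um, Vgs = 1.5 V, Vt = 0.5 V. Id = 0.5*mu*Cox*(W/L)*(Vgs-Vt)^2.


Step 1: Overdrive voltage Vov = Vgs - Vt = 1.5 - 0.5 = 1.0 V
Step 2: W/L = 84/3 = 28
Step 3: Id = 0.5 * 765 * 2.023e-07 * 28 * 1.0^2
Step 4: Id = 2.17e-03 A

2.17e-03


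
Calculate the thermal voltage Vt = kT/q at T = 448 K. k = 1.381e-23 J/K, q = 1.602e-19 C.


Step 1: kT = 1.381e-23 * 448 = 6.18688e-21 J
Step 2: Vt = kT/q = 6.18688e-21 / 1.602e-19
Step 3: Vt = 0.03862 V

0.03862


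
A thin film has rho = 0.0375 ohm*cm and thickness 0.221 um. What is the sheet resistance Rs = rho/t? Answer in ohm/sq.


Step 1: Convert thickness to cm: t = 0.221 um = 2.2100e-05 cm
Step 2: Rs = rho / t = 0.0375 / 2.2100e-05
Step 3: Rs = 1696.8 ohm/sq

1696.8


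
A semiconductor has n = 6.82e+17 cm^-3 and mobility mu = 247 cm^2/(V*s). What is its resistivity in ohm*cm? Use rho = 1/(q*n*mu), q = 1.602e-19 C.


Step 1: sigma = q * n * mu = 1.602e-19 * 6.82e+17 * 247 = 2.69863e+01 S/cm
Step 2: rho = 1 / sigma = 1 / 2.69863e+01 = 0.03706 ohm*cm

0.03706


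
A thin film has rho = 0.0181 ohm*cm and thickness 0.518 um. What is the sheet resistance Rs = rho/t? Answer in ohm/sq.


Step 1: Convert thickness to cm: t = 0.518 um = 5.1800e-05 cm
Step 2: Rs = rho / t = 0.0181 / 5.1800e-05
Step 3: Rs = 349.4 ohm/sq

349.4


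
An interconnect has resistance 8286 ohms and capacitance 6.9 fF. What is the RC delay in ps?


Step 1: tau = R * C
Step 2: tau = 8286 * 6.9 fF = 8286 * 6.9e-15 F
Step 3: tau = 5.71734e-11 s = 57.1734 ps

57.1734


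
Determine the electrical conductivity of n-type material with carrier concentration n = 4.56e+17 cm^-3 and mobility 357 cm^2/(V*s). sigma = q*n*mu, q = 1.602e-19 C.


Step 1: sigma = q * n * mu
Step 2: sigma = 1.602e-19 * 4.56e+17 * 357
Step 3: sigma = 2.608e+01 S/cm

2.608e+01


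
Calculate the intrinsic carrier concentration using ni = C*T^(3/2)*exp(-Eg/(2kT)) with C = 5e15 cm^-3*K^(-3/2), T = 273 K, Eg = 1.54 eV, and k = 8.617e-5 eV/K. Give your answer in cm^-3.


Step 1: Compute kT = 8.617e-5 * 273 = 0.02352441 eV
Step 2: Exponent = -Eg/(2kT) = -1.54/(2*0.02352441) = -32.73196
Step 3: T^(3/2) = 273^1.5 = 4510.70
Step 4: ni = 5e15 * 4510.70 * exp(-32.73196) = 1.37e+05 cm^-3

1.37e+05


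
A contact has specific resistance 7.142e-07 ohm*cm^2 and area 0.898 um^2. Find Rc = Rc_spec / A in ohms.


Step 1: Convert area to cm^2: 0.898 um^2 = 8.9800e-09 cm^2
Step 2: Rc = Rc_spec / A = 7.142e-07 / 8.9800e-09
Step 3: Rc = 7.95e+01 ohms

7.95e+01


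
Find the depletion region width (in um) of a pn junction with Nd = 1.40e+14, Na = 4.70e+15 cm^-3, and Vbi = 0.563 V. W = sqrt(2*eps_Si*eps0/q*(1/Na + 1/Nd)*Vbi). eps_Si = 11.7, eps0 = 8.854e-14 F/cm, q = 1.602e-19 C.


Step 1: 1/Na + 1/Nd = 1/4.70e+15 + 1/1.40e+14 = 7.35562e-15
Step 2: 2*eps*eps0/q = 2*11.7*8.854e-14/1.602e-19 = 1.293281e+07
Step 3: W^2 = 1.293281e+07 * 7.35562e-15 * 0.563 = 5.35575e-08
Step 4: W = sqrt(5.35575e-08) = 2.314e-04 cm = 2.314 um

2.314


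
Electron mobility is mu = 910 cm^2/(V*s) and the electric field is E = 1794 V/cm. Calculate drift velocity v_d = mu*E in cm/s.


Step 1: v_d = mu * E
Step 2: v_d = 910 * 1794 = 1632540
Step 3: v_d = 1.63e+06 cm/s

1.63e+06


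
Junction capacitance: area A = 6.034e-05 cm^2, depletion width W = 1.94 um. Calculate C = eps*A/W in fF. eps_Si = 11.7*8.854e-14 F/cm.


Step 1: eps_Si = 11.7 * 8.854e-14 = 1.035918e-12 F/cm
Step 2: W in cm = 1.94 * 1e-4 = 1.94e-04 cm
Step 3: C = 1.035918e-12 * 6.034e-05 / 1.94e-04 = 3.222025e-13 F
Step 4: C = 322.2 fF

322.2


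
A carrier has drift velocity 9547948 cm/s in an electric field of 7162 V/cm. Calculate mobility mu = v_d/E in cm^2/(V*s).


Step 1: mu = v_d / E
Step 2: mu = 9547948 / 7162
Step 3: mu = 1333.14 cm^2/(V*s)

1333.14


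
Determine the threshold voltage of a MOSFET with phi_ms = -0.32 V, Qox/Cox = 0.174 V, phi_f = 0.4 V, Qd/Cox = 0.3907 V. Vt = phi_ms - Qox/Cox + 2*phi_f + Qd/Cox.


Step 1: Vt = phi_ms - Qox/Cox + 2*phi_f + Qd/Cox
Step 2: Vt = -0.32 - 0.174 + 2*0.4 + 0.3907
Step 3: Vt = -0.32 - 0.174 + 0.8 + 0.3907
Step 4: Vt = 0.6967 V

0.6967


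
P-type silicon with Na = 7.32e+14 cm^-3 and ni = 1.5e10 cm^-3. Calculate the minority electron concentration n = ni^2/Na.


Step 1: Majority hole concentration p ≈ Na = 7.32e+14 cm^-3
Step 2: n = ni^2 / Na = (1.5e10)^2 / 7.32e+14
Step 3: n = 3.07e+05 cm^-3

3.07e+05


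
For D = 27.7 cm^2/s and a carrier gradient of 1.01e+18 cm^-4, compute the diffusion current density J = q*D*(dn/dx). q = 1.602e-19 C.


Step 1: J = q * D * (dn/dx)
Step 2: J = 1.602e-19 * 27.7 * 1.01e+18
Step 3: J = 4.48e+00 A/cm^2

4.48e+00


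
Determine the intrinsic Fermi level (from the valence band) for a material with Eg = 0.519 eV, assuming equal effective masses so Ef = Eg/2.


Step 1: For an intrinsic semiconductor, the Fermi level sits at midgap.
Step 2: Ef = Eg / 2 = 0.519 / 2 = 0.2595 eV

0.2595


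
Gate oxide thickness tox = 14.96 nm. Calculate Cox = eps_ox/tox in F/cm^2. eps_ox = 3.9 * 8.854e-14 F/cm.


Step 1: eps_ox = 3.9 * 8.854e-14 = 3.45306e-13 F/cm
Step 2: tox in cm = 14.96 nm * 1e-7 = 1.4960e-06 cm
Step 3: Cox = 3.45306e-13 / 1.4960e-06 = 2.31e-07 F/cm^2

2.31e-07


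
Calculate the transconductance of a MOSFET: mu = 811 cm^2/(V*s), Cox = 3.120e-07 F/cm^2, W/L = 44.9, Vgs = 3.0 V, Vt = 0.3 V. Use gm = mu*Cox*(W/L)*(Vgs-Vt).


Step 1: Vov = Vgs - Vt = 3.0 - 0.3 = 2.7 V
Step 2: gm = mu * Cox * (W/L) * Vov
Step 3: gm = 811 * 3.120e-07 * 44.9 * 2.7 = 3.07e-02 S

3.07e-02


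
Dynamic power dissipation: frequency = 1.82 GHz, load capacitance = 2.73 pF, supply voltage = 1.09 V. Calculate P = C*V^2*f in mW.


Step 1: V^2 = 1.09^2 = 1.1881 V^2
Step 2: P = C*V^2*f = 2.73e-12 F * 1.1881 * 1.82e9 Hz
Step 3: P = 5.90319366e-03 W
Step 4: P = 5.903 mW

5.903


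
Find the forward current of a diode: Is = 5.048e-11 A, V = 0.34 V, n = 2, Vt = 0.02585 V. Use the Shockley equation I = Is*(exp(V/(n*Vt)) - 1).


Step 1: V/(n*Vt) = 0.34/(2*0.02585) = 6.5764
Step 2: exp(6.5764) = 7.1795e+02
Step 3: I = 5.048e-11 * (7.1795e+02 - 1) = 3.62e-08 A

3.62e-08


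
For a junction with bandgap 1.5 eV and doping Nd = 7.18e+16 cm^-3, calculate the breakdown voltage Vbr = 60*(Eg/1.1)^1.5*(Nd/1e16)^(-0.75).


Step 1: Eg/1.1 = 1.5/1.1 = 1.363636
Step 2: (Eg/1.1)^1.5 = 1.363636^1.5 = 1.592384
Step 3: (Nd/1e16)^(-0.75) = (7.18)^(-0.75) = 0.227985
Step 4: Vbr = 60 * 1.592384 * 0.227985 = 21.8 V

21.8
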